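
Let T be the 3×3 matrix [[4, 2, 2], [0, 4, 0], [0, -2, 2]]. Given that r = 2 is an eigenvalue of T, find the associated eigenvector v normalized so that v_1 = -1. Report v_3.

T − 2I = [[2, 2, 2], [0, 2, 0], [0, -2, 0]].
Solving (T − 2I)v = 0 gives the eigenspace spanned by (-1, 0, 1).
With v_1 = -1, v = (-1, 0, 1), so v_3 = 1.

1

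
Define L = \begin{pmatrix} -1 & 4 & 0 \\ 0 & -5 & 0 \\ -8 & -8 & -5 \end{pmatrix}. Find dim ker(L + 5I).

2

L + 5I = [[4, 4, 0], [0, 0, 0], [-8, -8, 0]].
This matrix has rank 1, so its null space has dimension 3 − 1 = 2.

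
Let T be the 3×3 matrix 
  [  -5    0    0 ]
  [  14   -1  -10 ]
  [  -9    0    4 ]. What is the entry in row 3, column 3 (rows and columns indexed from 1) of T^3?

Characteristic polynomial: r^3 + 2r^2 - 19r - 20 = (r - 4)(r + 1)(r + 5), so the eigenvalues are -5, -1, 4.
r=-1: eigenvector (0, 1, 0).
r=-5: eigenvector (1, -1, 1).
r=4: eigenvector (0, -2, 1).
P = [[0, 1, 0], [1, -1, -2], [0, 1, 1]], D = diag(-1, -5, 4), P⁻¹ = [[-1, 1, 2], [1, 0, 0], [-1, 0, 1]].
T³ = P·diag(-1, -125, 64)·P⁻¹ = [[-125, 0, 0], [254, -1, -130], [-189, 0, 64]].
The requested entry is 64.

64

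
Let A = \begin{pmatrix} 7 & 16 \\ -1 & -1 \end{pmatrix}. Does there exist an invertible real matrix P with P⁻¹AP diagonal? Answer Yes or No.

Characteristic polynomial: p(μ) = μ^2 - 6μ + 9 = (μ - 3)^2.
μ = 3 has algebraic multiplicity 2; rank(A − 3I) = 1, so geometric multiplicity = 1.
Geometric multiplicity < algebraic multiplicity, so A is not diagonalizable.

No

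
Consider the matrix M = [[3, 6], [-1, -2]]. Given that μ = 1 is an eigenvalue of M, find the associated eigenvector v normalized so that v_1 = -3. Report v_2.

M − 1I = [[2, 6], [-1, -3]].
Solving (M − 1I)v = 0 gives the eigenspace spanned by (-3, 1).
With v_1 = -3, v = (-3, 1), so v_2 = 1.

1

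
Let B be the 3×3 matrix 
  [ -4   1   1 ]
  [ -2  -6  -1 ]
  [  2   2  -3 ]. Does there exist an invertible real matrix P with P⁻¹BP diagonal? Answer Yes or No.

Characteristic polynomial: p(μ) = μ^3 + 13μ^2 + 56μ + 80 = (μ + 4)^2(μ + 5).
μ = -4 has algebraic multiplicity 2; rank(B + 4I) = 2, so geometric multiplicity = 1.
Geometric multiplicity < algebraic multiplicity, so B is not diagonalizable.

No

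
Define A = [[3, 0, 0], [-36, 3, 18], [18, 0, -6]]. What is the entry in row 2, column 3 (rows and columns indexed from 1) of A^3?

486

Characteristic polynomial: t^3 - 27t + 54 = (t - 3)^2(t + 6), so the eigenvalues are -6, 3, 3.
t=3: eigenvector (1, -4, 2).
t=3: eigenvector (0, 1, 0).
t=-6: eigenvector (0, -2, 1).
P = [[1, 0, 0], [-4, 1, -2], [2, 0, 1]], D = diag(3, 3, -6), P⁻¹ = [[1, 0, 0], [0, 1, 2], [-2, 0, 1]].
A³ = P·diag(27, 27, -216)·P⁻¹ = [[27, 0, 0], [-972, 27, 486], [486, 0, -216]].
The requested entry is 486.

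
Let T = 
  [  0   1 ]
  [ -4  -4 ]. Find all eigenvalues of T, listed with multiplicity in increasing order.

-2, -2

Characteristic polynomial: p(r) = r^2 + 4r + 4 = (r + 2)^2.
Roots (with multiplicity): -2, -2.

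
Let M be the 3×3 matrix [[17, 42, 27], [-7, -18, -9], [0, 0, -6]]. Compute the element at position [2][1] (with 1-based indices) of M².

Characteristic polynomial: r^3 + 7r^2 - 6r - 72 = (r - 3)(r + 4)(r + 6), so the eigenvalues are -6, -4, 3.
r=-4: eigenvector (-2, 1, 0).
r=3: eigenvector (3, -1, 0).
r=-6: eigenvector (-3, 1, 1).
P = [[-2, 3, -3], [1, -1, 1], [0, 0, 1]], D = diag(-4, 3, -6), P⁻¹ = [[1, 3, 0], [1, 2, 1], [0, 0, 1]].
M² = P·diag(16, 9, 36)·P⁻¹ = [[-5, -42, -81], [7, 30, 27], [0, 0, 36]].
The requested entry is 7.

7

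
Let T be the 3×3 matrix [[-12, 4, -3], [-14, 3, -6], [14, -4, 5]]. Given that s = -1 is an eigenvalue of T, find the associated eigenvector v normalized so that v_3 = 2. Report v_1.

T + 1I = [[-11, 4, -3], [-14, 4, -6], [14, -4, 6]].
Solving (T + 1I)v = 0 gives the eigenspace spanned by (-2, -4, 2).
With v_3 = 2, v = (-2, -4, 2), so v_1 = -2.

-2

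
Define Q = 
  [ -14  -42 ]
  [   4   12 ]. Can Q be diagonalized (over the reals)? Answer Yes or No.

Characteristic polynomial: p(t) = t^2 + 2t = t(t + 2).
All 2 eigenvalues are distinct, so Q is diagonalizable.

Yes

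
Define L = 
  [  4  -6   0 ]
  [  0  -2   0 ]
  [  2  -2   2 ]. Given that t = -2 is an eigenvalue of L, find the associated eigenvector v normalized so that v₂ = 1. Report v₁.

1

L + 2I = [[6, -6, 0], [0, 0, 0], [2, -2, 4]].
Solving (L + 2I)v = 0 gives the eigenspace spanned by (1, 1, 0).
With v₂ = 1, v = (1, 1, 0), so v₁ = 1.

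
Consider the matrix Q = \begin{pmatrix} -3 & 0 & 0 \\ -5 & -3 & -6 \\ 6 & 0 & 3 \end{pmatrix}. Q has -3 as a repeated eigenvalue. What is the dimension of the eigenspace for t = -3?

1

Q + 3I = [[0, 0, 0], [-5, 0, -6], [6, 0, 6]].
This matrix has rank 2, so its null space has dimension 3 − 2 = 1.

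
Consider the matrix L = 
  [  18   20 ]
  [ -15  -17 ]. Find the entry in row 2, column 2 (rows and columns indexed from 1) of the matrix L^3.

Characteristic polynomial: s^2 - s - 6 = (s - 3)(s + 2), so the eigenvalues are -2, 3.
s=-2: eigenvector (-1, 1).
s=3: eigenvector (4, -3).
P = [[-1, 4], [1, -3]], D = diag(-2, 3), P⁻¹ = [[3, 4], [1, 1]].
L³ = P·diag(-8, 27)·P⁻¹ = [[132, 140], [-105, -113]].
The requested entry is -113.

-113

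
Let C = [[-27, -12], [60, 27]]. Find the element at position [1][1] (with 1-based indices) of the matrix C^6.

729

Characteristic polynomial: r^2 - 9 = (r - 3)(r + 3), so the eigenvalues are -3, 3.
r=3: eigenvector (-2, 5).
r=-3: eigenvector (1, -2).
P = [[-2, 1], [5, -2]], D = diag(3, -3), P⁻¹ = [[2, 1], [5, 2]].
C⁶ = P·diag(729, 729)·P⁻¹ = [[729, 0], [0, 729]].
The requested entry is 729.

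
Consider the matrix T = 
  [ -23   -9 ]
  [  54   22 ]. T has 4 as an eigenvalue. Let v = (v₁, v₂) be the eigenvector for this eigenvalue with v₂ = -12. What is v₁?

4

T − 4I = [[-27, -9], [54, 18]].
Solving (T − 4I)v = 0 gives the eigenspace spanned by (4, -12).
With v₂ = -12, v = (4, -12), so v₁ = 4.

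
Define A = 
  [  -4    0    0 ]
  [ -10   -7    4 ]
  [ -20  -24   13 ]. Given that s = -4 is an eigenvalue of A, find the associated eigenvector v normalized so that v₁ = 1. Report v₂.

2

A + 4I = [[0, 0, 0], [-10, -3, 4], [-20, -24, 17]].
Solving (A + 4I)v = 0 gives the eigenspace spanned by (1, 2, 4).
With v₁ = 1, v = (1, 2, 4), so v₂ = 2.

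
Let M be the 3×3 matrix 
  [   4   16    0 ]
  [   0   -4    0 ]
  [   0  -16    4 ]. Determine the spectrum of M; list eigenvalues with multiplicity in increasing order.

-4, 4, 4

Characteristic polynomial: p(s) = s^3 - 4s^2 - 16s + 64 = (s - 4)^2(s + 4).
Roots (with multiplicity): -4, 4, 4.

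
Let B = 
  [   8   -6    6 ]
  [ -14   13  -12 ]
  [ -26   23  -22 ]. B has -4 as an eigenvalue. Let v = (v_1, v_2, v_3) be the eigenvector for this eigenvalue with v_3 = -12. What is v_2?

B + 4I = [[12, -6, 6], [-14, 17, -12], [-26, 23, -18]].
Solving (B + 4I)v = 0 gives the eigenspace spanned by (3, -6, -12).
With v_3 = -12, v = (3, -6, -12), so v_2 = -6.

-6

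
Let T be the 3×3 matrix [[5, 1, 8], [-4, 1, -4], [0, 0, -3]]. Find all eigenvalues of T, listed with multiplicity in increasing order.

-3, 3, 3

Characteristic polynomial: p(λ) = λ^3 - 3λ^2 - 9λ + 27 = (λ - 3)^2(λ + 3).
Roots (with multiplicity): -3, 3, 3.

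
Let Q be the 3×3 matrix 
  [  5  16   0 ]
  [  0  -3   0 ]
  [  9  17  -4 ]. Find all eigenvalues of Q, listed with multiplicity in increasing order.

Characteristic polynomial: p(t) = t^3 + 2t^2 - 23t - 60 = (t - 5)(t + 3)(t + 4).
Roots (with multiplicity): -4, -3, 5.

-4, -3, 5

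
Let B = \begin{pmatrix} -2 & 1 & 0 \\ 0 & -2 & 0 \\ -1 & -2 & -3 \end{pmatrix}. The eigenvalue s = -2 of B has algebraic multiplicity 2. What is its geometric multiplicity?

B + 2I = [[0, 1, 0], [0, 0, 0], [-1, -2, -1]].
This matrix has rank 2, so its null space has dimension 3 − 2 = 1.

1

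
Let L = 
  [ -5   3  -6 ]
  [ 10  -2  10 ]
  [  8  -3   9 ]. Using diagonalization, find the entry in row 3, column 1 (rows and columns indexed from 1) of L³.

Characteristic polynomial: μ^3 - 2μ^2 - 5μ + 6 = (μ - 3)(μ - 1)(μ + 2), so the eigenvalues are -2, 1, 3.
μ=3: eigenvector (0, 2, 1).
μ=-2: eigenvector (-1, 1, 1).
μ=1: eigenvector (-1, 0, 1).
P = [[0, -1, -1], [2, 1, 0], [1, 1, 1]], D = diag(3, -2, 1), P⁻¹ = [[1, 0, 1], [-2, 1, -2], [1, -1, 2]].
L³ = P·diag(27, -8, 1)·P⁻¹ = [[-17, 9, -18], [70, -8, 70], [44, -9, 45]].
The requested entry is 44.

44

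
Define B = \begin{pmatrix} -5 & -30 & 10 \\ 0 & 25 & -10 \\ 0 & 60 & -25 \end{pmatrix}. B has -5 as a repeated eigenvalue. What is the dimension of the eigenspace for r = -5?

2

B + 5I = [[0, -30, 10], [0, 30, -10], [0, 60, -20]].
This matrix has rank 1, so its null space has dimension 3 − 1 = 2.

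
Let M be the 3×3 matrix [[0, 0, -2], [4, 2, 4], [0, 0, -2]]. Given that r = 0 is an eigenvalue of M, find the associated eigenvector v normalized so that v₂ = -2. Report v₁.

M = [[0, 0, -2], [4, 2, 4], [0, 0, -2]].
Solving (M)v = 0 gives the eigenspace spanned by (1, -2, 0).
With v₂ = -2, v = (1, -2, 0), so v₁ = 1.

1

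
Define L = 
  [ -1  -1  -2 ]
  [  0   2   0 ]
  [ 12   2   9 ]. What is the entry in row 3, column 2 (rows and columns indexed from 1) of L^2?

Characteristic polynomial: s^3 - 10s^2 + 31s - 30 = (s - 5)(s - 3)(s - 2), so the eigenvalues are 2, 3, 5.
s=5: eigenvector (-1, 0, 3).
s=2: eigenvector (1, 1, -2).
s=3: eigenvector (1, 0, -2).
P = [[-1, 1, 1], [0, 1, 0], [3, -2, -2]], D = diag(5, 2, 3), P⁻¹ = [[2, 0, 1], [0, 1, 0], [3, -1, 1]].
L² = P·diag(25, 4, 9)·P⁻¹ = [[-23, -5, -16], [0, 4, 0], [96, 10, 57]].
The requested entry is 10.

10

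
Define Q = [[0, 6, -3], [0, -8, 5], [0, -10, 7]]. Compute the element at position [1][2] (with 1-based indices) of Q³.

54

Characteristic polynomial: λ^3 + λ^2 - 6λ = λ(λ - 2)(λ + 3), so the eigenvalues are -3, 0, 2.
λ=-3: eigenvector (-1, 1, 1).
λ=2: eigenvector (0, -1, -2).
λ=0: eigenvector (1, 0, 0).
P = [[-1, 0, 1], [1, -1, 0], [1, -2, 0]], D = diag(-3, 2, 0), P⁻¹ = [[0, 2, -1], [0, 1, -1], [1, 2, -1]].
Q³ = P·diag(-27, 8, 0)·P⁻¹ = [[0, 54, -27], [0, -62, 35], [0, -70, 43]].
The requested entry is 54.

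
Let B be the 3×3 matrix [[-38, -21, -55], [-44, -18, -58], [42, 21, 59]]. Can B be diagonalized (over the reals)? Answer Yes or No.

Characteristic polynomial: p(μ) = μ^3 - 3μ^2 - 16μ + 48 = (μ - 4)(μ - 3)(μ + 4).
All 3 eigenvalues are distinct, so B is diagonalizable.

Yes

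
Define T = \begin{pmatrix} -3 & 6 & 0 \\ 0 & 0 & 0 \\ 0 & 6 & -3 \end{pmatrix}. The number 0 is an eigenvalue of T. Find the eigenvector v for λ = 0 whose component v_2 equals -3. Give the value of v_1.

T = [[-3, 6, 0], [0, 0, 0], [0, 6, -3]].
Solving (T)v = 0 gives the eigenspace spanned by (-6, -3, -6).
With v_2 = -3, v = (-6, -3, -6), so v_1 = -6.

-6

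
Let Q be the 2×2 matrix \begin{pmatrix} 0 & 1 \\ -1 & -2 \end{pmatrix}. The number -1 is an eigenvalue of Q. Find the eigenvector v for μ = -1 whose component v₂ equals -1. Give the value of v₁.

1

Q + 1I = [[1, 1], [-1, -1]].
Solving (Q + 1I)v = 0 gives the eigenspace spanned by (1, -1).
With v₂ = -1, v = (1, -1), so v₁ = 1.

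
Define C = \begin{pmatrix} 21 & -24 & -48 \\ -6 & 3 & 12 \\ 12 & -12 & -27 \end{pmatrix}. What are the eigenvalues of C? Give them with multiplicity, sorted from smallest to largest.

Characteristic polynomial: p(s) = s^3 + 3s^2 - 9s - 27 = (s - 3)(s + 3)^2.
Roots (with multiplicity): -3, -3, 3.

-3, -3, 3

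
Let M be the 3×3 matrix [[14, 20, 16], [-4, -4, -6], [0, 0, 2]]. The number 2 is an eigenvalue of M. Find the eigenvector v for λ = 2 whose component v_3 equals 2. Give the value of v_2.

M − 2I = [[12, 20, 16], [-4, -6, -6], [0, 0, 0]].
Solving (M − 2I)v = 0 gives the eigenspace spanned by (-6, 2, 2).
With v_3 = 2, v = (-6, 2, 2), so v_2 = 2.

2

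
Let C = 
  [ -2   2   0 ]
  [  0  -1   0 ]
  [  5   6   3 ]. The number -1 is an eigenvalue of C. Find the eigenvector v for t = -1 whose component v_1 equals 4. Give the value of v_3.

-8

C + 1I = [[-1, 2, 0], [0, 0, 0], [5, 6, 4]].
Solving (C + 1I)v = 0 gives the eigenspace spanned by (4, 2, -8).
With v_1 = 4, v = (4, 2, -8), so v_3 = -8.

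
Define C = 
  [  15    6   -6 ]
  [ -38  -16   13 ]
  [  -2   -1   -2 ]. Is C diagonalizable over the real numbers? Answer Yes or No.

No

Characteristic polynomial: p(t) = t^3 + 3t^2 - 9t - 27 = (t - 3)(t + 3)^2.
t = -3 has algebraic multiplicity 2; rank(C + 3I) = 2, so geometric multiplicity = 1.
Geometric multiplicity < algebraic multiplicity, so C is not diagonalizable.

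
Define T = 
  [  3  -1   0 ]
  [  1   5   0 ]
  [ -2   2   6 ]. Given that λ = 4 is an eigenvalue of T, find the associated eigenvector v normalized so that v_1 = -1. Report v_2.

1

T − 4I = [[-1, -1, 0], [1, 1, 0], [-2, 2, 2]].
Solving (T − 4I)v = 0 gives the eigenspace spanned by (-1, 1, -2).
With v_1 = -1, v = (-1, 1, -2), so v_2 = 1.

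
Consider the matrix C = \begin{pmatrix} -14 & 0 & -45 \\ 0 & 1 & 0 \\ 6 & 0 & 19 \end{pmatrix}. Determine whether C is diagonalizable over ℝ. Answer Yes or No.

Yes

Characteristic polynomial: p(s) = s^3 - 6s^2 + 9s - 4 = (s - 4)(s - 1)^2.
s = 1 has algebraic multiplicity 2; rank(C − 1I) = 1, so geometric multiplicity = 2.
Every eigenvalue has geometric = algebraic multiplicity, so C is diagonalizable.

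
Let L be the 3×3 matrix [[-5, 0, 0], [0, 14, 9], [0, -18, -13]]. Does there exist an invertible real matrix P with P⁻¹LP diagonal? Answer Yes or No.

Yes

Characteristic polynomial: p(t) = t^3 + 4t^2 - 25t - 100 = (t - 5)(t + 4)(t + 5).
All 3 eigenvalues are distinct, so L is diagonalizable.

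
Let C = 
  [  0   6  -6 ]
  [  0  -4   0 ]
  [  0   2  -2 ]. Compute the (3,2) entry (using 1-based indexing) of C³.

Characteristic polynomial: t^3 + 6t^2 + 8t = t(t + 2)(t + 4), so the eigenvalues are -4, -2, 0.
t=0: eigenvector (1, 0, 0).
t=-4: eigenvector (-3, 1, -1).
t=-2: eigenvector (3, 0, 1).
P = [[1, -3, 3], [0, 1, 0], [0, -1, 1]], D = diag(0, -4, -2), P⁻¹ = [[1, 0, -3], [0, 1, 0], [0, 1, 1]].
C³ = P·diag(0, -64, -8)·P⁻¹ = [[0, 168, -24], [0, -64, 0], [0, 56, -8]].
The requested entry is 56.

56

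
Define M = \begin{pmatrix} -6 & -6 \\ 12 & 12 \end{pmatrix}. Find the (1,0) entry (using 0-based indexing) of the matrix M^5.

Characteristic polynomial: r^2 - 6r = r(r - 6), so the eigenvalues are 0, 6.
r=0: eigenvector (1, -1).
r=6: eigenvector (-1, 2).
P = [[1, -1], [-1, 2]], D = diag(0, 6), P⁻¹ = [[2, 1], [1, 1]].
M⁵ = P·diag(0, 7776)·P⁻¹ = [[-7776, -7776], [15552, 15552]].
The requested entry is 15552.

15552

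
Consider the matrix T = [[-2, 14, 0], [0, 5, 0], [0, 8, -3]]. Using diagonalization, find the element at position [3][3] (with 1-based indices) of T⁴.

81

Characteristic polynomial: r^3 - 19r - 30 = (r - 5)(r + 2)(r + 3), so the eigenvalues are -3, -2, 5.
r=-3: eigenvector (0, 0, 1).
r=5: eigenvector (2, 1, 1).
r=-2: eigenvector (1, 0, 0).
P = [[0, 2, 1], [0, 1, 0], [1, 1, 0]], D = diag(-3, 5, -2), P⁻¹ = [[0, -1, 1], [0, 1, 0], [1, -2, 0]].
T⁴ = P·diag(81, 625, 16)·P⁻¹ = [[16, 1218, 0], [0, 625, 0], [0, 544, 81]].
The requested entry is 81.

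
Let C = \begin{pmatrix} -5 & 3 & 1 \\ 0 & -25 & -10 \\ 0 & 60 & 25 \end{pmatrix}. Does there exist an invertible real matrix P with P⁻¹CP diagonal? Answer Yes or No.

Characteristic polynomial: p(s) = s^3 + 5s^2 - 25s - 125 = (s - 5)(s + 5)^2.
s = -5 has algebraic multiplicity 2; rank(C + 5I) = 2, so geometric multiplicity = 1.
Geometric multiplicity < algebraic multiplicity, so C is not diagonalizable.

No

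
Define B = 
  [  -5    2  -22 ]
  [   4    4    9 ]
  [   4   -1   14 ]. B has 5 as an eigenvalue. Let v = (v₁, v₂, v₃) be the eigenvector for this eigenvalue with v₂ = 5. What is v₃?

B − 5I = [[-10, 2, -22], [4, -1, 9], [4, -1, 9]].
Solving (B − 5I)v = 0 gives the eigenspace spanned by (-10, 5, 5).
With v₂ = 5, v = (-10, 5, 5), so v₃ = 5.

5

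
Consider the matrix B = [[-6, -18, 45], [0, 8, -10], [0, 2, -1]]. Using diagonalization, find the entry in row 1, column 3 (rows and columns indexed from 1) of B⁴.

Characteristic polynomial: λ^3 - λ^2 - 30λ + 72 = (λ - 4)(λ - 3)(λ + 6), so the eigenvalues are -6, 3, 4.
λ=-6: eigenvector (1, 0, 0).
λ=4: eigenvector (0, 5, 2).
λ=3: eigenvector (1, 2, 1).
P = [[1, 0, 1], [0, 5, 2], [0, 2, 1]], D = diag(-6, 4, 3), P⁻¹ = [[1, 2, -5], [0, 1, -2], [0, -2, 5]].
B⁴ = P·diag(1296, 256, 81)·P⁻¹ = [[1296, 2430, -6075], [0, 956, -1750], [0, 350, -619]].
The requested entry is -6075.

-6075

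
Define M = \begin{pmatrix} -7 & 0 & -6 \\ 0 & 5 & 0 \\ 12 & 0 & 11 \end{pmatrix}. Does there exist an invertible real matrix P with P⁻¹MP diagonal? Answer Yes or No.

Yes

Characteristic polynomial: p(μ) = μ^3 - 9μ^2 + 15μ + 25 = (μ - 5)^2(μ + 1).
μ = 5 has algebraic multiplicity 2; rank(M − 5I) = 1, so geometric multiplicity = 2.
Every eigenvalue has geometric = algebraic multiplicity, so M is diagonalizable.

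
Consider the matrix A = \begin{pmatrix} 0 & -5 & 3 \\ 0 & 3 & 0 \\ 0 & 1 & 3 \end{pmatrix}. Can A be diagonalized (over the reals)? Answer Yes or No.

No

Characteristic polynomial: p(r) = r^3 - 6r^2 + 9r = r(r - 3)^2.
r = 3 has algebraic multiplicity 2; rank(A − 3I) = 2, so geometric multiplicity = 1.
Geometric multiplicity < algebraic multiplicity, so A is not diagonalizable.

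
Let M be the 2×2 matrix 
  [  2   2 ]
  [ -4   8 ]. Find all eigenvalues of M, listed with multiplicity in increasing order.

Characteristic polynomial: p(s) = s^2 - 10s + 24 = (s - 6)(s - 4).
Roots (with multiplicity): 4, 6.

4, 6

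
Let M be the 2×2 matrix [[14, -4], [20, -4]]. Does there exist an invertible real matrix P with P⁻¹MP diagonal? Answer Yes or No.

Yes

Characteristic polynomial: p(t) = t^2 - 10t + 24 = (t - 6)(t - 4).
All 2 eigenvalues are distinct, so M is diagonalizable.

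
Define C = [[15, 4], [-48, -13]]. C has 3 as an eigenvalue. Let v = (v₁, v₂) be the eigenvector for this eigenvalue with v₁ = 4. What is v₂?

-12

C − 3I = [[12, 4], [-48, -16]].
Solving (C − 3I)v = 0 gives the eigenspace spanned by (4, -12).
With v₁ = 4, v = (4, -12), so v₂ = -12.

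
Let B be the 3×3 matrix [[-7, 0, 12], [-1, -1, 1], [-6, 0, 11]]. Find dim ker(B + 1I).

B + 1I = [[-6, 0, 12], [-1, 0, 1], [-6, 0, 12]].
This matrix has rank 2, so its null space has dimension 3 − 2 = 1.

1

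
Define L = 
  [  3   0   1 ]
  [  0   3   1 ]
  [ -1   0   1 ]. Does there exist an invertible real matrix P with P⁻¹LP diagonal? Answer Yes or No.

Characteristic polynomial: p(t) = t^3 - 7t^2 + 16t - 12 = (t - 3)(t - 2)^2.
t = 2 has algebraic multiplicity 2; rank(L − 2I) = 2, so geometric multiplicity = 1.
Geometric multiplicity < algebraic multiplicity, so L is not diagonalizable.

No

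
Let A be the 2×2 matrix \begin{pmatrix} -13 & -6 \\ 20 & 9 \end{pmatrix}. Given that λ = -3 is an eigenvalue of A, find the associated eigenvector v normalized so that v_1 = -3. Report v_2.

A + 3I = [[-10, -6], [20, 12]].
Solving (A + 3I)v = 0 gives the eigenspace spanned by (-3, 5).
With v_1 = -3, v = (-3, 5), so v_2 = 5.

5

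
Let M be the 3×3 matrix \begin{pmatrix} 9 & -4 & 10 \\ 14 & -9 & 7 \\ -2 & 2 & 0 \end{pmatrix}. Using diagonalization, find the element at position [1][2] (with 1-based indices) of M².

Characteristic polynomial: t^3 - 19t - 30 = (t - 5)(t + 2)(t + 3), so the eigenvalues are -3, -2, 5.
t=-3: eigenvector (4, 7, -2).
t=5: eigenvector (1, 1, 0).
t=-2: eigenvector (-2, -3, 1).
P = [[4, 1, -2], [7, 1, -3], [-2, 0, 1]], D = diag(-3, 5, -2), P⁻¹ = [[-1, 1, 1], [1, 0, 2], [-2, 2, 3]].
M² = P·diag(9, 25, 4)·P⁻¹ = [[5, 20, 62], [-14, 39, 77], [10, -10, -6]].
The requested entry is 20.

20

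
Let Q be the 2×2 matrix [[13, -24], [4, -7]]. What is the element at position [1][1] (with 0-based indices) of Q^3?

-247

Characteristic polynomial: λ^2 - 6λ + 5 = (λ - 5)(λ - 1), so the eigenvalues are 1, 5.
λ=1: eigenvector (-2, -1).
λ=5: eigenvector (3, 1).
P = [[-2, 3], [-1, 1]], D = diag(1, 5), P⁻¹ = [[1, -3], [1, -2]].
Q³ = P·diag(1, 125)·P⁻¹ = [[373, -744], [124, -247]].
The requested entry is -247.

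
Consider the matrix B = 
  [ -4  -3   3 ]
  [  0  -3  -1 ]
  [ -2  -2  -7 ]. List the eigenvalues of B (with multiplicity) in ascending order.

Characteristic polynomial: p(μ) = μ^3 + 14μ^2 + 65μ + 100 = (μ + 4)(μ + 5)^2.
Roots (with multiplicity): -5, -5, -4.

-5, -5, -4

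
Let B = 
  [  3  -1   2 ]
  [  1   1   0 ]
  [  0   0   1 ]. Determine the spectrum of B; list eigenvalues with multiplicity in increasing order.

1, 2, 2

Characteristic polynomial: p(s) = s^3 - 5s^2 + 8s - 4 = (s - 2)^2(s - 1).
Roots (with multiplicity): 1, 2, 2.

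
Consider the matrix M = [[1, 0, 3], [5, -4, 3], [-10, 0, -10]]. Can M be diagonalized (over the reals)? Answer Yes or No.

Characteristic polynomial: p(t) = t^3 + 13t^2 + 56t + 80 = (t + 4)^2(t + 5).
t = -4 has algebraic multiplicity 2; rank(M + 4I) = 1, so geometric multiplicity = 2.
Every eigenvalue has geometric = algebraic multiplicity, so M is diagonalizable.

Yes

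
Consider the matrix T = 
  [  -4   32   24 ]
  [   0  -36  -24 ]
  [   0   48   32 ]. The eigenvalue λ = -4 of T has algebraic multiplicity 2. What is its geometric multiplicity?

T + 4I = [[0, 32, 24], [0, -32, -24], [0, 48, 36]].
This matrix has rank 1, so its null space has dimension 3 − 1 = 2.

2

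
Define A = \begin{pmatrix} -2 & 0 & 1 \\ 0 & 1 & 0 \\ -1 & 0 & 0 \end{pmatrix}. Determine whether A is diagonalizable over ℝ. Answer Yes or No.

Characteristic polynomial: p(λ) = λ^3 + λ^2 - λ - 1 = (λ - 1)(λ + 1)^2.
λ = -1 has algebraic multiplicity 2; rank(A + 1I) = 2, so geometric multiplicity = 1.
Geometric multiplicity < algebraic multiplicity, so A is not diagonalizable.

No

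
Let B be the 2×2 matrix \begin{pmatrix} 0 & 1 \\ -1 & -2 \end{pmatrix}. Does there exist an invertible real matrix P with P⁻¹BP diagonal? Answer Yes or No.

No

Characteristic polynomial: p(r) = r^2 + 2r + 1 = (r + 1)^2.
r = -1 has algebraic multiplicity 2; rank(B + 1I) = 1, so geometric multiplicity = 1.
Geometric multiplicity < algebraic multiplicity, so B is not diagonalizable.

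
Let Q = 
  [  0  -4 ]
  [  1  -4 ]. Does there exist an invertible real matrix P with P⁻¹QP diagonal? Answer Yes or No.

Characteristic polynomial: p(s) = s^2 + 4s + 4 = (s + 2)^2.
s = -2 has algebraic multiplicity 2; rank(Q + 2I) = 1, so geometric multiplicity = 1.
Geometric multiplicity < algebraic multiplicity, so Q is not diagonalizable.

No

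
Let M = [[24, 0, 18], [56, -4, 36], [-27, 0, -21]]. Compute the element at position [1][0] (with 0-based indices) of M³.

Characteristic polynomial: λ^3 + λ^2 - 30λ - 72 = (λ - 6)(λ + 3)(λ + 4), so the eigenvalues are -4, -3, 6.
λ=6: eigenvector (1, 2, -1).
λ=-4: eigenvector (0, 1, 0).
λ=-3: eigenvector (-2, -4, 3).
P = [[1, 0, -2], [2, 1, -4], [-1, 0, 3]], D = diag(6, -4, -3), P⁻¹ = [[3, 0, 2], [-2, 1, 0], [1, 0, 1]].
M³ = P·diag(216, -64, -27)·P⁻¹ = [[702, 0, 486], [1532, -64, 972], [-729, 0, -513]].
The requested entry is 1532.

1532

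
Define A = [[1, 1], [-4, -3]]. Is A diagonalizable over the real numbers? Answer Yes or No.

Characteristic polynomial: p(s) = s^2 + 2s + 1 = (s + 1)^2.
s = -1 has algebraic multiplicity 2; rank(A + 1I) = 1, so geometric multiplicity = 1.
Geometric multiplicity < algebraic multiplicity, so A is not diagonalizable.

No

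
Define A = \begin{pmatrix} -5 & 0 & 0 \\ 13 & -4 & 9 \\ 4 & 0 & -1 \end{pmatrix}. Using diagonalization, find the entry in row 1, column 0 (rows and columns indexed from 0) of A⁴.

-2241

Characteristic polynomial: μ^3 + 10μ^2 + 29μ + 20 = (μ + 1)(μ + 4)(μ + 5), so the eigenvalues are -5, -4, -1.
μ=-5: eigenvector (1, -4, -1).
μ=-1: eigenvector (0, 3, 1).
μ=-4: eigenvector (0, 1, 0).
P = [[1, 0, 0], [-4, 3, 1], [-1, 1, 0]], D = diag(-5, -1, -4), P⁻¹ = [[1, 0, 0], [1, 0, 1], [1, 1, -3]].
A⁴ = P·diag(625, 1, 256)·P⁻¹ = [[625, 0, 0], [-2241, 256, -765], [-624, 0, 1]].
The requested entry is -2241.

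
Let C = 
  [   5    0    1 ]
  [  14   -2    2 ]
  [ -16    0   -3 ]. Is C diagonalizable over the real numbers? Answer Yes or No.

Characteristic polynomial: p(s) = s^3 - 3s + 2 = (s - 1)^2(s + 2).
s = 1 has algebraic multiplicity 2; rank(C − 1I) = 2, so geometric multiplicity = 1.
Geometric multiplicity < algebraic multiplicity, so C is not diagonalizable.

No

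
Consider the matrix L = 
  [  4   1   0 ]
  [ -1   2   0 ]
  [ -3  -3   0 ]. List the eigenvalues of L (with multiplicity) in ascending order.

0, 3, 3

Characteristic polynomial: p(t) = t^3 - 6t^2 + 9t = t(t - 3)^2.
Roots (with multiplicity): 0, 3, 3.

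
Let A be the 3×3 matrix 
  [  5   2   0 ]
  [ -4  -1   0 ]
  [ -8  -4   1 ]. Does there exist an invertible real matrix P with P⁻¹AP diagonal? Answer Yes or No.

Characteristic polynomial: p(λ) = λ^3 - 5λ^2 + 7λ - 3 = (λ - 3)(λ - 1)^2.
λ = 1 has algebraic multiplicity 2; rank(A − 1I) = 1, so geometric multiplicity = 2.
Every eigenvalue has geometric = algebraic multiplicity, so A is diagonalizable.

Yes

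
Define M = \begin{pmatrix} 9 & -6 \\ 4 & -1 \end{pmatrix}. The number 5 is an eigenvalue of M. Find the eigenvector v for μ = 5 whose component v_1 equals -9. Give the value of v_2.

M − 5I = [[4, -6], [4, -6]].
Solving (M − 5I)v = 0 gives the eigenspace spanned by (-9, -6).
With v_1 = -9, v = (-9, -6), so v_2 = -6.

-6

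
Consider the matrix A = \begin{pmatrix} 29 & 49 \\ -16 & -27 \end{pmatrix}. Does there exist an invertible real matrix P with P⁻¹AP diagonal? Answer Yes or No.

Characteristic polynomial: p(t) = t^2 - 2t + 1 = (t - 1)^2.
t = 1 has algebraic multiplicity 2; rank(A − 1I) = 1, so geometric multiplicity = 1.
Geometric multiplicity < algebraic multiplicity, so A is not diagonalizable.

No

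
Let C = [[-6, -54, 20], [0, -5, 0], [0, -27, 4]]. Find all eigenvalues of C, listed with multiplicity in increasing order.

Characteristic polynomial: p(μ) = μ^3 + 7μ^2 - 14μ - 120 = (μ - 4)(μ + 5)(μ + 6).
Roots (with multiplicity): -6, -5, 4.

-6, -5, 4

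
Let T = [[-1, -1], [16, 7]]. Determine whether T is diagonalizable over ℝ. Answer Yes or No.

No

Characteristic polynomial: p(r) = r^2 - 6r + 9 = (r - 3)^2.
r = 3 has algebraic multiplicity 2; rank(T − 3I) = 1, so geometric multiplicity = 1.
Geometric multiplicity < algebraic multiplicity, so T is not diagonalizable.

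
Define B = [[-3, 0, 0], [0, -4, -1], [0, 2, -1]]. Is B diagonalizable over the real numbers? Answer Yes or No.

Characteristic polynomial: p(t) = t^3 + 8t^2 + 21t + 18 = (t + 2)(t + 3)^2.
t = -3 has algebraic multiplicity 2; rank(B + 3I) = 1, so geometric multiplicity = 2.
Every eigenvalue has geometric = algebraic multiplicity, so B is diagonalizable.

Yes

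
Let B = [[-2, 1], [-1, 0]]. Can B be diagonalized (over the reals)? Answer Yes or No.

Characteristic polynomial: p(r) = r^2 + 2r + 1 = (r + 1)^2.
r = -1 has algebraic multiplicity 2; rank(B + 1I) = 1, so geometric multiplicity = 1.
Geometric multiplicity < algebraic multiplicity, so B is not diagonalizable.

No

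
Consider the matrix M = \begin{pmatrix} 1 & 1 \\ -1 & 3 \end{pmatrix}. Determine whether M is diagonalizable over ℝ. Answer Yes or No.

Characteristic polynomial: p(s) = s^2 - 4s + 4 = (s - 2)^2.
s = 2 has algebraic multiplicity 2; rank(M − 2I) = 1, so geometric multiplicity = 1.
Geometric multiplicity < algebraic multiplicity, so M is not diagonalizable.

No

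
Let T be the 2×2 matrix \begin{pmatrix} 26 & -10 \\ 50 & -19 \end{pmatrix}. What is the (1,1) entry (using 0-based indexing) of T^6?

Characteristic polynomial: r^2 - 7r + 6 = (r - 6)(r - 1), so the eigenvalues are 1, 6.
r=6: eigenvector (1, 2).
r=1: eigenvector (2, 5).
P = [[1, 2], [2, 5]], D = diag(6, 1), P⁻¹ = [[5, -2], [-2, 1]].
T⁶ = P·diag(46656, 1)·P⁻¹ = [[233276, -93310], [466550, -186619]].
The requested entry is -186619.

-186619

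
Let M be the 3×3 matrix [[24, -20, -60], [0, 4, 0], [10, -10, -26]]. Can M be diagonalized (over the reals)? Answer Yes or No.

Characteristic polynomial: p(t) = t^3 - 2t^2 - 32t + 96 = (t - 4)^2(t + 6).
t = 4 has algebraic multiplicity 2; rank(M − 4I) = 1, so geometric multiplicity = 2.
Every eigenvalue has geometric = algebraic multiplicity, so M is diagonalizable.

Yes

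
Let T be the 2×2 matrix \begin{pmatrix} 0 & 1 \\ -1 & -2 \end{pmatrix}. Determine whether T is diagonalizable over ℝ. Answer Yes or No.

No

Characteristic polynomial: p(λ) = λ^2 + 2λ + 1 = (λ + 1)^2.
λ = -1 has algebraic multiplicity 2; rank(T + 1I) = 1, so geometric multiplicity = 1.
Geometric multiplicity < algebraic multiplicity, so T is not diagonalizable.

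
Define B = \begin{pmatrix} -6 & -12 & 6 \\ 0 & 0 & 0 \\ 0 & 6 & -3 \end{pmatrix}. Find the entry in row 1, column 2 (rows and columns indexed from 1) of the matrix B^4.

4860

Characteristic polynomial: r^3 + 9r^2 + 18r = r(r + 3)(r + 6), so the eigenvalues are -6, -3, 0.
r=-6: eigenvector (1, 0, 0).
r=0: eigenvector (0, 1, 2).
r=-3: eigenvector (2, 0, 1).
P = [[1, 0, 2], [0, 1, 0], [0, 2, 1]], D = diag(-6, 0, -3), P⁻¹ = [[1, 4, -2], [0, 1, 0], [0, -2, 1]].
B⁴ = P·diag(1296, 0, 81)·P⁻¹ = [[1296, 4860, -2430], [0, 0, 0], [0, -162, 81]].
The requested entry is 4860.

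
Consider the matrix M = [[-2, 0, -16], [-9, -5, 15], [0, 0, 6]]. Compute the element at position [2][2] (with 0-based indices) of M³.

216

Characteristic polynomial: r^3 + r^2 - 32r - 60 = (r - 6)(r + 2)(r + 5), so the eigenvalues are -5, -2, 6.
r=-2: eigenvector (1, -3, 0).
r=-5: eigenvector (0, 1, 0).
r=6: eigenvector (-2, 3, 1).
P = [[1, 0, -2], [-3, 1, 3], [0, 0, 1]], D = diag(-2, -5, 6), P⁻¹ = [[1, 0, 2], [3, 1, 3], [0, 0, 1]].
M³ = P·diag(-8, -125, 216)·P⁻¹ = [[-8, 0, -448], [-351, -125, 321], [0, 0, 216]].
The requested entry is 216.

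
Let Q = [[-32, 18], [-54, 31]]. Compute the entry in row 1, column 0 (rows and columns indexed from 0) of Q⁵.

Characteristic polynomial: λ^2 + λ - 20 = (λ - 4)(λ + 5), so the eigenvalues are -5, 4.
λ=4: eigenvector (1, 2).
λ=-5: eigenvector (-2, -3).
P = [[1, -2], [2, -3]], D = diag(4, -5), P⁻¹ = [[-3, 2], [-2, 1]].
Q⁵ = P·diag(1024, -3125)·P⁻¹ = [[-15572, 8298], [-24894, 13471]].
The requested entry is -24894.

-24894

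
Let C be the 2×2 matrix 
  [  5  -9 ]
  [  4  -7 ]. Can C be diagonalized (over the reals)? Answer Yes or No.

Characteristic polynomial: p(s) = s^2 + 2s + 1 = (s + 1)^2.
s = -1 has algebraic multiplicity 2; rank(C + 1I) = 1, so geometric multiplicity = 1.
Geometric multiplicity < algebraic multiplicity, so C is not diagonalizable.

No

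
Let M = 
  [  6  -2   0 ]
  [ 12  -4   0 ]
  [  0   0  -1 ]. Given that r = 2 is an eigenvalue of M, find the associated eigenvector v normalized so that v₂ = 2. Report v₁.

1

M − 2I = [[4, -2, 0], [12, -6, 0], [0, 0, -3]].
Solving (M − 2I)v = 0 gives the eigenspace spanned by (1, 2, 0).
With v₂ = 2, v = (1, 2, 0), so v₁ = 1.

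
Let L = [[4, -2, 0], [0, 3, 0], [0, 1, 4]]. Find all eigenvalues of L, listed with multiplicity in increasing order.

3, 4, 4

Characteristic polynomial: p(s) = s^3 - 11s^2 + 40s - 48 = (s - 4)^2(s - 3).
Roots (with multiplicity): 3, 4, 4.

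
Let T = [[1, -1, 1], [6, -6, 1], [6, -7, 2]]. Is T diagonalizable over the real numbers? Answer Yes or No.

Characteristic polynomial: p(s) = s^3 + 3s^2 - 9s + 5 = (s - 1)^2(s + 5).
s = 1 has algebraic multiplicity 2; rank(T − 1I) = 2, so geometric multiplicity = 1.
Geometric multiplicity < algebraic multiplicity, so T is not diagonalizable.

No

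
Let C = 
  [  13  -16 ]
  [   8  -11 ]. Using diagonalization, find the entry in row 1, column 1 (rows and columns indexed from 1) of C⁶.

Characteristic polynomial: t^2 - 2t - 15 = (t - 5)(t + 3), so the eigenvalues are -3, 5.
t=-3: eigenvector (1, 1).
t=5: eigenvector (-2, -1).
P = [[1, -2], [1, -1]], D = diag(-3, 5), P⁻¹ = [[-1, 2], [-1, 1]].
C⁶ = P·diag(729, 15625)·P⁻¹ = [[30521, -29792], [14896, -14167]].
The requested entry is 30521.

30521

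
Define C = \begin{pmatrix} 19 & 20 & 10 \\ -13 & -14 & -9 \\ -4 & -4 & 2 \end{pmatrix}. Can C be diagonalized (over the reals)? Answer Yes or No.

Characteristic polynomial: p(μ) = μ^3 - 7μ^2 + 8μ + 16 = (μ - 4)^2(μ + 1).
μ = 4 has algebraic multiplicity 2; rank(C − 4I) = 2, so geometric multiplicity = 1.
Geometric multiplicity < algebraic multiplicity, so C is not diagonalizable.

No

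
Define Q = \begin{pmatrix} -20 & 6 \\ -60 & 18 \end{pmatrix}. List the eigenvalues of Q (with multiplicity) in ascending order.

Characteristic polynomial: p(r) = r^2 + 2r = r(r + 2).
Roots (with multiplicity): -2, 0.

-2, 0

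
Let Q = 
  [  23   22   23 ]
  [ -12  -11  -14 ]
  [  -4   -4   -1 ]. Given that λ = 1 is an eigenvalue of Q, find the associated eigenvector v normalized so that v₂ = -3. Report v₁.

3

Q − 1I = [[22, 22, 23], [-12, -12, -14], [-4, -4, -2]].
Solving (Q − 1I)v = 0 gives the eigenspace spanned by (3, -3, 0).
With v₂ = -3, v = (3, -3, 0), so v₁ = 3.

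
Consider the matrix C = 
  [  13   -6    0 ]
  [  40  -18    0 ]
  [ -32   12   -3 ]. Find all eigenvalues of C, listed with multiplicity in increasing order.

-3, -3, -2

Characteristic polynomial: p(r) = r^3 + 8r^2 + 21r + 18 = (r + 2)(r + 3)^2.
Roots (with multiplicity): -3, -3, -2.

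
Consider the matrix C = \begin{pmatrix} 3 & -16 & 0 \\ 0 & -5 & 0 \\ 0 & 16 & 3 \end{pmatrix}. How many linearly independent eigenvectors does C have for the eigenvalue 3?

2

C − 3I = [[0, -16, 0], [0, -8, 0], [0, 16, 0]].
This matrix has rank 1, so its null space has dimension 3 − 1 = 2.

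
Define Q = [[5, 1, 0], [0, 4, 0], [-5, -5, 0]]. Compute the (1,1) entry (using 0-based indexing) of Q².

Characteristic polynomial: r^3 - 9r^2 + 20r = r(r - 5)(r - 4), so the eigenvalues are 0, 4, 5.
r=4: eigenvector (-1, 1, 0).
r=5: eigenvector (1, 0, -1).
r=0: eigenvector (0, 0, 1).
P = [[-1, 1, 0], [1, 0, 0], [0, -1, 1]], D = diag(4, 5, 0), P⁻¹ = [[0, 1, 0], [1, 1, 0], [1, 1, 1]].
Q² = P·diag(16, 25, 0)·P⁻¹ = [[25, 9, 0], [0, 16, 0], [-25, -25, 0]].
The requested entry is 16.

16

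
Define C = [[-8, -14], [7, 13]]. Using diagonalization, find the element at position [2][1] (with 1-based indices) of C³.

Characteristic polynomial: t^2 - 5t - 6 = (t - 6)(t + 1), so the eigenvalues are -1, 6.
t=6: eigenvector (-1, 1).
t=-1: eigenvector (-2, 1).
P = [[-1, -2], [1, 1]], D = diag(6, -1), P⁻¹ = [[1, 2], [-1, -1]].
C³ = P·diag(216, -1)·P⁻¹ = [[-218, -434], [217, 433]].
The requested entry is 217.

217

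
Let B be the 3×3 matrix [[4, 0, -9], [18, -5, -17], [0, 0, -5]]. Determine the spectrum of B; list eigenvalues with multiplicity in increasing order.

-5, -5, 4

Characteristic polynomial: p(μ) = μ^3 + 6μ^2 - 15μ - 100 = (μ - 4)(μ + 5)^2.
Roots (with multiplicity): -5, -5, 4.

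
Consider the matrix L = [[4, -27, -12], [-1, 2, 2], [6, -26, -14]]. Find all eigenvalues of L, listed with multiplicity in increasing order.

Characteristic polynomial: p(μ) = μ^3 + 8μ^2 + 21μ + 18 = (μ + 2)(μ + 3)^2.
Roots (with multiplicity): -3, -3, -2.

-3, -3, -2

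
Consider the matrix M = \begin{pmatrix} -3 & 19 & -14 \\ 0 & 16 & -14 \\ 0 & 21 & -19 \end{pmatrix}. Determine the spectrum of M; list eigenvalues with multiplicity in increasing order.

-5, -3, 2

Characteristic polynomial: p(r) = r^3 + 6r^2 - r - 30 = (r - 2)(r + 3)(r + 5).
Roots (with multiplicity): -5, -3, 2.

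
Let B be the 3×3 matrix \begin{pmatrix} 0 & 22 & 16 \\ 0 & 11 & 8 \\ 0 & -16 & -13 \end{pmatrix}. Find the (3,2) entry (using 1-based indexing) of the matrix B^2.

Characteristic polynomial: t^3 + 2t^2 - 15t = t(t - 3)(t + 5), so the eigenvalues are -5, 0, 3.
t=0: eigenvector (1, 0, 0).
t=3: eigenvector (2, 1, -1).
t=-5: eigenvector (-2, -1, 2).
P = [[1, 2, -2], [0, 1, -1], [0, -1, 2]], D = diag(0, 3, -5), P⁻¹ = [[1, -2, 0], [0, 2, 1], [0, 1, 1]].
B² = P·diag(0, 9, 25)·P⁻¹ = [[0, -14, -32], [0, -7, -16], [0, 32, 41]].
The requested entry is 32.

32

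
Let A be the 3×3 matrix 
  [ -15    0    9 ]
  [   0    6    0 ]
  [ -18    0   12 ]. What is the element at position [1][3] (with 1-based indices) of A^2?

Characteristic polynomial: r^3 - 3r^2 - 36r + 108 = (r - 6)(r - 3)(r + 6), so the eigenvalues are -6, 3, 6.
r=3: eigenvector (1, 0, 2).
r=6: eigenvector (0, 1, 0).
r=-6: eigenvector (-1, 0, -1).
P = [[1, 0, -1], [0, 1, 0], [2, 0, -1]], D = diag(3, 6, -6), P⁻¹ = [[-1, 0, 1], [0, 1, 0], [-2, 0, 1]].
A² = P·diag(9, 36, 36)·P⁻¹ = [[63, 0, -27], [0, 36, 0], [54, 0, -18]].
The requested entry is -27.

-27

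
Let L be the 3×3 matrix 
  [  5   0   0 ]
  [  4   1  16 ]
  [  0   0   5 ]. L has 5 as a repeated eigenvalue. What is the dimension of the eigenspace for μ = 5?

L − 5I = [[0, 0, 0], [4, -4, 16], [0, 0, 0]].
This matrix has rank 1, so its null space has dimension 3 − 1 = 2.

2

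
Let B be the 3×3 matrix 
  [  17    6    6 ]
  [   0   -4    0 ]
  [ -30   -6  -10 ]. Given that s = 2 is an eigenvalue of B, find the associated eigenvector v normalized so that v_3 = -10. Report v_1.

B − 2I = [[15, 6, 6], [0, -6, 0], [-30, -6, -12]].
Solving (B − 2I)v = 0 gives the eigenspace spanned by (4, 0, -10).
With v_3 = -10, v = (4, 0, -10), so v_1 = 4.

4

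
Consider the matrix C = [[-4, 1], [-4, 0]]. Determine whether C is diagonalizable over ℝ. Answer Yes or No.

Characteristic polynomial: p(s) = s^2 + 4s + 4 = (s + 2)^2.
s = -2 has algebraic multiplicity 2; rank(C + 2I) = 1, so geometric multiplicity = 1.
Geometric multiplicity < algebraic multiplicity, so C is not diagonalizable.

No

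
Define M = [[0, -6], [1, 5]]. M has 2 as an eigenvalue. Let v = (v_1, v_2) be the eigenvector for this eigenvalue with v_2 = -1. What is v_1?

3

M − 2I = [[-2, -6], [1, 3]].
Solving (M − 2I)v = 0 gives the eigenspace spanned by (3, -1).
With v_2 = -1, v = (3, -1), so v_1 = 3.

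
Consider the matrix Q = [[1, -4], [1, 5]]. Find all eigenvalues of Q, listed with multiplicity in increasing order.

3, 3

Characteristic polynomial: p(μ) = μ^2 - 6μ + 9 = (μ - 3)^2.
Roots (with multiplicity): 3, 3.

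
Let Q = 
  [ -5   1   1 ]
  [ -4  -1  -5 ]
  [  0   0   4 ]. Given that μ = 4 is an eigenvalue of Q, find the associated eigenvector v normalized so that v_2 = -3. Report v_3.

3

Q − 4I = [[-9, 1, 1], [-4, -5, -5], [0, 0, 0]].
Solving (Q − 4I)v = 0 gives the eigenspace spanned by (0, -3, 3).
With v_2 = -3, v = (0, -3, 3), so v_3 = 3.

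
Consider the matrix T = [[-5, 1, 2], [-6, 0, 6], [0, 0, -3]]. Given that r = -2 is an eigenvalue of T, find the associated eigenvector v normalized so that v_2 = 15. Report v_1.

T + 2I = [[-3, 1, 2], [-6, 2, 6], [0, 0, -1]].
Solving (T + 2I)v = 0 gives the eigenspace spanned by (5, 15, 0).
With v_2 = 15, v = (5, 15, 0), so v_1 = 5.

5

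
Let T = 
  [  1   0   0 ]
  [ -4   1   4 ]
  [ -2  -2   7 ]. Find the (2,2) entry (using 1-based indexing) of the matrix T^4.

-463

Characteristic polynomial: λ^3 - 9λ^2 + 23λ - 15 = (λ - 5)(λ - 3)(λ - 1), so the eigenvalues are 1, 3, 5.
λ=1: eigenvector (1, 2, 1).
λ=3: eigenvector (0, 2, 1).
λ=5: eigenvector (0, -1, -1).
P = [[1, 0, 0], [2, 2, -1], [1, 1, -1]], D = diag(1, 3, 5), P⁻¹ = [[1, 0, 0], [-1, 1, -1], [0, 1, -2]].
T⁴ = P·diag(1, 81, 625)·P⁻¹ = [[1, 0, 0], [-160, -463, 1088], [-80, -544, 1169]].
The requested entry is -463.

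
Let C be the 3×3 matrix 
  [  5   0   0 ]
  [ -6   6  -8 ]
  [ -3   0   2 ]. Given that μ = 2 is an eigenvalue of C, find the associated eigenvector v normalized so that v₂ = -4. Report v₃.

C − 2I = [[3, 0, 0], [-6, 4, -8], [-3, 0, 0]].
Solving (C − 2I)v = 0 gives the eigenspace spanned by (0, -4, -2).
With v₂ = -4, v = (0, -4, -2), so v₃ = -2.

-2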